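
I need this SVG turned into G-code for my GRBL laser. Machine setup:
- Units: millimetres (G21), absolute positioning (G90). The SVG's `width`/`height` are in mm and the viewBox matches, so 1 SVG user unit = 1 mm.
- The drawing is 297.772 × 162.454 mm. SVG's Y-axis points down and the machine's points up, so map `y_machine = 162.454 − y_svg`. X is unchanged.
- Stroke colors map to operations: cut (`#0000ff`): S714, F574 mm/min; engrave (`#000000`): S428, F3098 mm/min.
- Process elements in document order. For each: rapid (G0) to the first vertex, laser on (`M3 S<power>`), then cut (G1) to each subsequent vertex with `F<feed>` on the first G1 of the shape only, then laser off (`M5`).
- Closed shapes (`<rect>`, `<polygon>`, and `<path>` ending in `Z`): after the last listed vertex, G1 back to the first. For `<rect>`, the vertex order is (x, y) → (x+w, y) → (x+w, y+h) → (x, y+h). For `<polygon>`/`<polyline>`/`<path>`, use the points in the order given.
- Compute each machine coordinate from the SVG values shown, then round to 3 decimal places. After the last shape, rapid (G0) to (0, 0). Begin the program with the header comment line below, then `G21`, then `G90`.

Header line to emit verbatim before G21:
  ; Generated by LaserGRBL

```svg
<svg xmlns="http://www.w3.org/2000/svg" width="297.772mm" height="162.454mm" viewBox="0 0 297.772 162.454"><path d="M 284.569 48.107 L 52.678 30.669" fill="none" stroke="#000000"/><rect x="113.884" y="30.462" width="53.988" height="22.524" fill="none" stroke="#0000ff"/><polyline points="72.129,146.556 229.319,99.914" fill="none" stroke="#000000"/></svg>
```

; Generated by LaserGRBL
G21
G90
G0 X284.569 Y114.347
M3 S428
G1 X52.678 Y131.785 F3098
M5
G0 X113.884 Y131.992
M3 S714
G1 X167.872 Y131.992 F574
G1 X167.872 Y109.468
G1 X113.884 Y109.468
G1 X113.884 Y131.992
M5
G0 X72.129 Y15.898
M3 S428
G1 X229.319 Y62.540 F3098
M5
G0 X0.000 Y0.000

Since the viewBox matches the mm dimensions, user units are millimetres directly. The only transform is the Y-flip y_m = 162.454 − y_svg.

Shape 1 is a line segment drawn with `<path>`. Its stroke #000000 means engrave at S428, F3098. After flipping Y the toolpath is (284.569,114.347) → (52.678,131.785).

Shape 2 is a rectangle drawn with `<rect>`. Its stroke #0000ff means cut at S714, F574. After flipping Y the toolpath is (113.884,131.992) → (167.872,131.992) → (167.872,109.468) → (113.884,109.468) → (113.884,131.992), returning to the start.

Shape 3 is a line segment drawn with `<polyline>`. Its stroke #000000 means engrave at S428, F3098. After flipping Y the toolpath is (72.129,15.898) → (229.319,62.540).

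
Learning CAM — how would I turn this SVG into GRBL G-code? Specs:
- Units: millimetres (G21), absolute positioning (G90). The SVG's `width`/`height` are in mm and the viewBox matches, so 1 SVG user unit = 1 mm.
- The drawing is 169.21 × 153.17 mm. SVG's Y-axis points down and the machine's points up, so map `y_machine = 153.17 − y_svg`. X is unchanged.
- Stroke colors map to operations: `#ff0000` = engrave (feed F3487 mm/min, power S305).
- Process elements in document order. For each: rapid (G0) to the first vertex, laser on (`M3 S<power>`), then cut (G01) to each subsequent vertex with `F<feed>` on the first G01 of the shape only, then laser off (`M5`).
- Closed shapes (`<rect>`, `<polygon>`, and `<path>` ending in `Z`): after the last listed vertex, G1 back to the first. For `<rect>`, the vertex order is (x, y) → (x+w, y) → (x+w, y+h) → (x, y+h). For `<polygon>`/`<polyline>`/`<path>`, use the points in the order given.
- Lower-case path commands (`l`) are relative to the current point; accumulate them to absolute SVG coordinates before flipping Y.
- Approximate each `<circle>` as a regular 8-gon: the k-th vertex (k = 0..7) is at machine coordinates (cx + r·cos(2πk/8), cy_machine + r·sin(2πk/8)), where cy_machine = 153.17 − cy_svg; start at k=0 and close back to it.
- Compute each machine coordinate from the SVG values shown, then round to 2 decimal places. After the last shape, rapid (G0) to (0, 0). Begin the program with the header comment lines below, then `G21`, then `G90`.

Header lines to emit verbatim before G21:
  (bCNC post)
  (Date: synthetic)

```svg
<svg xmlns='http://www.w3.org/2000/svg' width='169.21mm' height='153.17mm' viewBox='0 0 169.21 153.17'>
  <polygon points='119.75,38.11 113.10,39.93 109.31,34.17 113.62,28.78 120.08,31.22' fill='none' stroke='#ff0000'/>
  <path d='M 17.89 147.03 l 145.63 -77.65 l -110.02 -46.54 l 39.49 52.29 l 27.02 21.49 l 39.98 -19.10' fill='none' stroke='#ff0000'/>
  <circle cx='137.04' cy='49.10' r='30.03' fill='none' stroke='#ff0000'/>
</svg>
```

Since the viewBox matches the mm dimensions, user units are millimetres directly. The only transform is the Y-flip y_m = 153.17 − y_svg.

Shape 1 is a regular polygon drawn with `<polygon>`. Its stroke #ff0000 means engrave at S305, F3487. After flipping Y the toolpath is (119.75,115.06) → (113.10,113.24) → (109.31,119.00) → (113.62,124.39) → (120.08,121.95) → (119.75,115.06), returning to the start.

Shape 2 is a open polyline drawn with `<path>`. Its stroke #ff0000 means engrave at S305, F3487. After flipping Y the toolpath is (17.89,6.14) → (163.52,83.79) → (53.50,130.33) → (92.99,78.04) → (120.01,56.55) → (159.99,75.65).

Shape 3 is a circle drawn with `<circle>`. Its stroke #ff0000 means engrave at S305, F3487. After flipping Y the toolpath is (167.07,104.07) → (158.27,125.30) → (137.04,134.10) → (115.81,125.30) → (107.01,104.07) → (115.81,82.84) → (137.04,74.04) → (158.27,82.84) → (167.07,104.07), returning to the start.

(bCNC post)
(Date: synthetic)
G21
G90
G0 X119.75 Y115.06
M3 S305
G01 X113.10 Y113.24 F3487
G01 X109.31 Y119.00
G01 X113.62 Y124.39
G01 X120.08 Y121.95
G01 X119.75 Y115.06
M5
G0 X17.89 Y6.14
M3 S305
G01 X163.52 Y83.79 F3487
G01 X53.50 Y130.33
G01 X92.99 Y78.04
G01 X120.01 Y56.55
G01 X159.99 Y75.65
M5
G0 X167.07 Y104.07
M3 S305
G01 X158.27 Y125.30 F3487
G01 X137.04 Y134.10
G01 X115.81 Y125.30
G01 X107.01 Y104.07
G01 X115.81 Y82.84
G01 X137.04 Y74.04
G01 X158.27 Y82.84
G01 X167.07 Y104.07
M5
G0 X0.00 Y0.00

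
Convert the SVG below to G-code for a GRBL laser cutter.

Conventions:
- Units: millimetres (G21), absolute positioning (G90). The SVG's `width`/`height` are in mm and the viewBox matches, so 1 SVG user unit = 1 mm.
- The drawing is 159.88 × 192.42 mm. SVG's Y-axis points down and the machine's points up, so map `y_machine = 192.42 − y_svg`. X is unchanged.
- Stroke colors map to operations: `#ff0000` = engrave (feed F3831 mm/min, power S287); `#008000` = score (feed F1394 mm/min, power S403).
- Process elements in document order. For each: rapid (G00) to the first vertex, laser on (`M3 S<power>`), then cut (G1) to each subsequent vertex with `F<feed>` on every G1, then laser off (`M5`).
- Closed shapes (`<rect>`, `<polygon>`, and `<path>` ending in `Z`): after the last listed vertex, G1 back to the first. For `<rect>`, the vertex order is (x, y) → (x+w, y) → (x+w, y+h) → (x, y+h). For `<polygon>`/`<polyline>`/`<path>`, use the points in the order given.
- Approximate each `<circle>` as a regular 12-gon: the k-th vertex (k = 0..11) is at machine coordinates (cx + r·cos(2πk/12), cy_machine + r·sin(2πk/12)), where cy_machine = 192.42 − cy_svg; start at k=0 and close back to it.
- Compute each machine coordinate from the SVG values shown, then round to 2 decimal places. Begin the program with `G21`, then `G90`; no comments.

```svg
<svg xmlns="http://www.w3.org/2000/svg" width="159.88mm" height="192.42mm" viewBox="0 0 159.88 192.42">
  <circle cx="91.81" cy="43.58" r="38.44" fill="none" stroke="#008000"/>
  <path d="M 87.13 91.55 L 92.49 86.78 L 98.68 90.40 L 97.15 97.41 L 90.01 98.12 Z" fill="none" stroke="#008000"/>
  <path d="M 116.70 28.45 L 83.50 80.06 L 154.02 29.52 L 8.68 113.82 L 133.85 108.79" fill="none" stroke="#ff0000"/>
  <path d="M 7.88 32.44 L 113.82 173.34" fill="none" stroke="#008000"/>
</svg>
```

Since the viewBox matches the mm dimensions, user units are millimetres directly. The only transform is the Y-flip y_m = 192.42 − y_svg.

Shape 1 is a circle drawn with `<circle>`. Its stroke #008000 means score at S403, F1394. After flipping Y the toolpath is (130.25,148.84) → (125.10,168.06) → (111.03,182.13) → (91.81,187.28) → (72.59,182.13) → (58.52,168.06) → (53.37,148.84) → (58.52,129.62) → (72.59,115.55) → (91.81,110.40) → (111.03,115.55) → (125.10,129.62) → (130.25,148.84), returning to the start.

Shape 2 is a regular polygon drawn with `<path>`. Its stroke #008000 means score at S403, F1394. After flipping Y the toolpath is (87.13,100.87) → (92.49,105.64) → (98.68,102.02) → (97.15,95.01) → (90.01,94.30) → (87.13,100.87), returning to the start.

Shape 3 is a open polyline drawn with `<path>`. Its stroke #ff0000 means engrave at S287, F3831. After flipping Y the toolpath is (116.70,163.97) → (83.50,112.36) → (154.02,162.90) → (8.68,78.60) → (133.85,83.63).

Shape 4 is a line segment drawn with `<path>`. Its stroke #008000 means score at S403, F1394. After flipping Y the toolpath is (7.88,159.98) → (113.82,19.08).

G21
G90
G00 X130.25 Y148.84
M3 S403
G1 X125.10 Y168.06 F1394
G1 X111.03 Y182.13 F1394
G1 X91.81 Y187.28 F1394
G1 X72.59 Y182.13 F1394
G1 X58.52 Y168.06 F1394
G1 X53.37 Y148.84 F1394
G1 X58.52 Y129.62 F1394
G1 X72.59 Y115.55 F1394
G1 X91.81 Y110.40 F1394
G1 X111.03 Y115.55 F1394
G1 X125.10 Y129.62 F1394
G1 X130.25 Y148.84 F1394
M5
G00 X87.13 Y100.87
M3 S403
G1 X92.49 Y105.64 F1394
G1 X98.68 Y102.02 F1394
G1 X97.15 Y95.01 F1394
G1 X90.01 Y94.30 F1394
G1 X87.13 Y100.87 F1394
M5
G00 X116.70 Y163.97
M3 S287
G1 X83.50 Y112.36 F3831
G1 X154.02 Y162.90 F3831
G1 X8.68 Y78.60 F3831
G1 X133.85 Y83.63 F3831
M5
G00 X7.88 Y159.98
M3 S403
G1 X113.82 Y19.08 F1394
M5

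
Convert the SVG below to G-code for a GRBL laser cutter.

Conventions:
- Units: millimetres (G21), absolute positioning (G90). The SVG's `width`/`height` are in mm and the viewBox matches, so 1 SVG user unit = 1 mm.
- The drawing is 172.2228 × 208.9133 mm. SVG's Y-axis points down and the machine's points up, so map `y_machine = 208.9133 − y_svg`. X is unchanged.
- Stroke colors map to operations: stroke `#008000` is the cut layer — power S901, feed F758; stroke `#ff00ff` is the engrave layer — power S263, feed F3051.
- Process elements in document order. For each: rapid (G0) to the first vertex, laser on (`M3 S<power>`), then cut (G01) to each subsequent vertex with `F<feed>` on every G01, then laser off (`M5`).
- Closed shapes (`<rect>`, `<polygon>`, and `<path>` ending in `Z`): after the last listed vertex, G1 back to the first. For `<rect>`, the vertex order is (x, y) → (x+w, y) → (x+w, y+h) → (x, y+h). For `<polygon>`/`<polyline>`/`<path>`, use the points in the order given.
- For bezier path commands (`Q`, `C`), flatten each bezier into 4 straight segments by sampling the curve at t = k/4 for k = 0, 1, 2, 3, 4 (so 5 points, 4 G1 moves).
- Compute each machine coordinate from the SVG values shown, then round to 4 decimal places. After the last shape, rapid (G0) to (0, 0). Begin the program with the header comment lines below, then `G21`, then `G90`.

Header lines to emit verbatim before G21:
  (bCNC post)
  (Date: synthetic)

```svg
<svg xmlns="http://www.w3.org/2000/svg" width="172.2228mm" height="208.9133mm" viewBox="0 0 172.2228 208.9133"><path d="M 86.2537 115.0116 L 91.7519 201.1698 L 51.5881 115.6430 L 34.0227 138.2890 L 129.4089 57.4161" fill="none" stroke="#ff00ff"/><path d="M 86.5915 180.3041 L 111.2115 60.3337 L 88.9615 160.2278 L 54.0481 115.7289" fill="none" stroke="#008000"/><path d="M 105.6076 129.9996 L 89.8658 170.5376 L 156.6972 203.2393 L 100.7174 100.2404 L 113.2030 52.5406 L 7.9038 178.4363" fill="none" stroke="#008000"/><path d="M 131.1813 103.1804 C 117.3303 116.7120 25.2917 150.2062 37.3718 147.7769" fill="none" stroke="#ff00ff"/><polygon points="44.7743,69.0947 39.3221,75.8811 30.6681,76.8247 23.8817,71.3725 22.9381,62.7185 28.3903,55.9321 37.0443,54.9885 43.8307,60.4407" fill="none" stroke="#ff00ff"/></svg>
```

(bCNC post)
(Date: synthetic)
G21
G90
G0 X86.2537 Y93.9017
M3 S263
G01 X91.7519 Y7.7435 F3051
G01 X51.5881 Y93.2703 F3051
G01 X34.0227 Y70.6243 F3051
G01 X129.4089 Y151.4972 F3051
M5
G0 X86.5915 Y28.6092
M3 S901
G01 X111.2115 Y148.5796 F758
G01 X88.9615 Y48.6855 F758
G01 X54.0481 Y93.1844 F758
M5
G0 X105.6076 Y78.9137
M3 S901
G01 X89.8658 Y38.3757 F758
G01 X156.6972 Y5.6740 F758
G01 X100.7174 Y108.6729 F758
G01 X113.2030 Y156.3727 F758
G01 X7.9038 Y30.4770 F758
M5
G0 X131.1813 Y105.7329
M3 S263
G01 X108.9814 Y92.7144 F3051
G01 X74.5524 Y77.4493 F3051
G01 X44.9854 Y65.1769 F3051
G01 X37.3718 Y61.1364 F3051
M5
G0 X44.7743 Y139.8186
M3 S263
G01 X39.3221 Y133.0322 F3051
G01 X30.6681 Y132.0886 F3051
G01 X23.8817 Y137.5408 F3051
G01 X22.9381 Y146.1948 F3051
G01 X28.3903 Y152.9812 F3051
G01 X37.0443 Y153.9248 F3051
G01 X43.8307 Y148.4726 F3051
G01 X44.7743 Y139.8186 F3051
M5
G0 X0.0000 Y0.0000

1 u = 1 mm; y_m = 208.9133 − y.

[1] `<path>` open polyline, #ff00ff→engrave S263 F3051: (86.2537,93.9017) → (91.7519,7.7435) → (51.5881,93.2703) → (34.0227,70.6243) → (129.4089,151.4972)

[2] `<path>` open polyline, #008000→cut S901 F758: (86.5915,28.6092) → (111.2115,148.5796) → (88.9615,48.6855) → (54.0481,93.1844)

[3] `<path>` open polyline, #008000→cut S901 F758: (105.6076,78.9137) → (89.8658,38.3757) → (156.6972,5.6740) → (100.7174,108.6729) → (113.2030,156.3727) → (7.9038,30.4770)

[4] `<path>` cubic bezier, #ff00ff→engrave S263 F3051: (131.1813,105.7329) → (108.9814,92.7144) → (74.5524,77.4493) → (44.9854,65.1769) → (37.3718,61.1364)

[5] `<polygon>` regular polygon, #ff00ff→engrave S263 F3051: (44.7743,139.8186) → (39.3221,133.0322) → (30.6681,132.0886) → (23.8817,137.5408) → (22.9381,146.1948) → (28.3903,152.9812) → (37.0443,153.9248) → (43.8307,148.4726) → (44.7743,139.8186) (closed)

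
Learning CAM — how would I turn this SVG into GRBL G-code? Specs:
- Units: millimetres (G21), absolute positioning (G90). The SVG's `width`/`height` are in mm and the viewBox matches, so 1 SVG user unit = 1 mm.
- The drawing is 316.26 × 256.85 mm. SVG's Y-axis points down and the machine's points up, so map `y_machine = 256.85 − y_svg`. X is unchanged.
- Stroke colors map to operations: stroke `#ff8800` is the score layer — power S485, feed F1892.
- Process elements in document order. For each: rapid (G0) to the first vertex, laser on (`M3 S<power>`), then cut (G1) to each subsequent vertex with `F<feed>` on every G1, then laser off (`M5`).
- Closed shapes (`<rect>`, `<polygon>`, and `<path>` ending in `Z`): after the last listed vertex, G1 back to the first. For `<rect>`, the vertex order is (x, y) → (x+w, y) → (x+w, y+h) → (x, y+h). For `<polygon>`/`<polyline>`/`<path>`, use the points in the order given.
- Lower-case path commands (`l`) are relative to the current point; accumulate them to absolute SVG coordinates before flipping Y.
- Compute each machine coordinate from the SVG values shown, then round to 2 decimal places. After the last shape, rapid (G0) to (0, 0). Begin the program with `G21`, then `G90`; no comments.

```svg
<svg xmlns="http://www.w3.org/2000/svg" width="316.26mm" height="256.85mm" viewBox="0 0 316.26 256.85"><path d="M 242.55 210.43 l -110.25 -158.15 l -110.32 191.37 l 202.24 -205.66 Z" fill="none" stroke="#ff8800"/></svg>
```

Since the viewBox matches the mm dimensions, user units are millimetres directly. The only transform is the Y-flip y_m = 256.85 − y_svg.

Shape 1 is a closed polygon drawn with `<path>`. Its stroke #ff8800 means score at S485, F1892. After flipping Y the toolpath is (242.55,46.42) → (132.30,204.57) → (21.98,13.20) → (224.22,218.86) → (242.55,46.42), returning to the start.

G21
G90
G0 X242.55 Y46.42
M3 S485
G1 X132.30 Y204.57 F1892
G1 X21.98 Y13.20 F1892
G1 X224.22 Y218.86 F1892
G1 X242.55 Y46.42 F1892
M5
G0 X0.00 Y0.00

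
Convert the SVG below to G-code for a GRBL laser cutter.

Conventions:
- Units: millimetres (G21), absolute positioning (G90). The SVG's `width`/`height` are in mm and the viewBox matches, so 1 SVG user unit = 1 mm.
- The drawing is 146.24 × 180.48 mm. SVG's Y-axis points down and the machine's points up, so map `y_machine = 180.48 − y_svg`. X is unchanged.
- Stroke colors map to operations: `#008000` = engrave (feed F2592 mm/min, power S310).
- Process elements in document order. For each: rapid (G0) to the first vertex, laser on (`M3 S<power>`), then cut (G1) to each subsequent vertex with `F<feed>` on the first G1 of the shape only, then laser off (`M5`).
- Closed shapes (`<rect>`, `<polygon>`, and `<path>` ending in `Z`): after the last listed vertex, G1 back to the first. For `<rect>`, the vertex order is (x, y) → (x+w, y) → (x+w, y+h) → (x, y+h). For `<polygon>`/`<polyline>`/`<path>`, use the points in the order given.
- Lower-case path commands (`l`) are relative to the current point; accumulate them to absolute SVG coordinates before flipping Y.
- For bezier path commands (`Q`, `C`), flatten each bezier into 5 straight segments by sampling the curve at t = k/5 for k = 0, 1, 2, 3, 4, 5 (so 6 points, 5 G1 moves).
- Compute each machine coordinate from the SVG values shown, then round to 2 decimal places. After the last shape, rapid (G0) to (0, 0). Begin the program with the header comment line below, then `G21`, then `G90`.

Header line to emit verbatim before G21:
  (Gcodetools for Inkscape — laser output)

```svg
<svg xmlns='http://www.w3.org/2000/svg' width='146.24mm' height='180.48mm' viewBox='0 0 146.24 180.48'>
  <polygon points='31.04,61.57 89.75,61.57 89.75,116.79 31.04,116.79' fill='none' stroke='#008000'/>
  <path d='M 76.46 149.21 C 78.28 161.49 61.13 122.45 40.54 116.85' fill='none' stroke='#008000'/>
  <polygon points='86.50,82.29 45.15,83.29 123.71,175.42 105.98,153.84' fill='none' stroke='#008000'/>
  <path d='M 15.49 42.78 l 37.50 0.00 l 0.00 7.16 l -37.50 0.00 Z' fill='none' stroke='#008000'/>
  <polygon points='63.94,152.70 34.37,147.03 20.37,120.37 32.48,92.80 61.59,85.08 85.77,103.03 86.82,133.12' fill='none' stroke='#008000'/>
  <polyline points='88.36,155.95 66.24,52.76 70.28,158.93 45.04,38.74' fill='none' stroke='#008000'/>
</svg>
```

(Gcodetools for Inkscape — laser output)
G21
G90
G0 X31.04 Y118.91
M3 S310
G1 X89.75 Y118.91 F2592
G1 X89.75 Y63.69
G1 X31.04 Y63.69
G1 X31.04 Y118.91
M5
G0 X76.46 Y31.27
M3 S310
G1 X75.40 Y29.38 F2592
G1 X70.53 Y35.74
G1 X62.60 Y46.28
G1 X52.36 Y56.94
G1 X40.54 Y63.63
M5
G0 X86.50 Y98.19
M3 S310
G1 X45.15 Y97.19 F2592
G1 X123.71 Y5.06
G1 X105.98 Y26.64
G1 X86.50 Y98.19
M5
G0 X15.49 Y137.70
M3 S310
G1 X52.99 Y137.70 F2592
G1 X52.99 Y130.54
G1 X15.49 Y130.54
G1 X15.49 Y137.70
M5
G0 X63.94 Y27.78
M3 S310
G1 X34.37 Y33.45 F2592
G1 X20.37 Y60.11
G1 X32.48 Y87.68
G1 X61.59 Y95.40
G1 X85.77 Y77.45
G1 X86.82 Y47.36
G1 X63.94 Y27.78
M5
G0 X88.36 Y24.53
M3 S310
G1 X66.24 Y127.72 F2592
G1 X70.28 Y21.55
G1 X45.04 Y141.74
M5
G0 X0.00 Y0.00

Since the viewBox matches the mm dimensions, user units are millimetres directly. The only transform is the Y-flip y_m = 180.48 − y_svg.

Shape 1 is a rectangle drawn with `<polygon>`. Its stroke #008000 means engrave at S310, F2592. After flipping Y the toolpath is (31.04,118.91) → (89.75,118.91) → (89.75,63.69) → (31.04,63.69) → (31.04,118.91), returning to the start.

Shape 2 is a cubic bezier drawn with `<path>`. Its stroke #008000 means engrave at S310, F2592. After flipping Y the toolpath is (76.46,31.27) → (75.40,29.38) → (70.53,35.74) → (62.60,46.28) → (52.36,56.94) → (40.54,63.63).

Shape 3 is a closed polygon drawn with `<polygon>`. Its stroke #008000 means engrave at S310, F2592. After flipping Y the toolpath is (86.50,98.19) → (45.15,97.19) → (123.71,5.06) → (105.98,26.64) → (86.50,98.19), returning to the start.

Shape 4 is a rectangle drawn with `<path>`. Its stroke #008000 means engrave at S310, F2592. After flipping Y the toolpath is (15.49,137.70) → (52.99,137.70) → (52.99,130.54) → (15.49,130.54) → (15.49,137.70), returning to the start.

Shape 5 is a regular polygon drawn with `<polygon>`. Its stroke #008000 means engrave at S310, F2592. After flipping Y the toolpath is (63.94,27.78) → (34.37,33.45) → (20.37,60.11) → (32.48,87.68) → (61.59,95.40) → (85.77,77.45) → (86.82,47.36) → (63.94,27.78), returning to the start.

Shape 6 is a open polyline drawn with `<polyline>`. Its stroke #008000 means engrave at S310, F2592. After flipping Y the toolpath is (88.36,24.53) → (66.24,127.72) → (70.28,21.55) → (45.04,141.74).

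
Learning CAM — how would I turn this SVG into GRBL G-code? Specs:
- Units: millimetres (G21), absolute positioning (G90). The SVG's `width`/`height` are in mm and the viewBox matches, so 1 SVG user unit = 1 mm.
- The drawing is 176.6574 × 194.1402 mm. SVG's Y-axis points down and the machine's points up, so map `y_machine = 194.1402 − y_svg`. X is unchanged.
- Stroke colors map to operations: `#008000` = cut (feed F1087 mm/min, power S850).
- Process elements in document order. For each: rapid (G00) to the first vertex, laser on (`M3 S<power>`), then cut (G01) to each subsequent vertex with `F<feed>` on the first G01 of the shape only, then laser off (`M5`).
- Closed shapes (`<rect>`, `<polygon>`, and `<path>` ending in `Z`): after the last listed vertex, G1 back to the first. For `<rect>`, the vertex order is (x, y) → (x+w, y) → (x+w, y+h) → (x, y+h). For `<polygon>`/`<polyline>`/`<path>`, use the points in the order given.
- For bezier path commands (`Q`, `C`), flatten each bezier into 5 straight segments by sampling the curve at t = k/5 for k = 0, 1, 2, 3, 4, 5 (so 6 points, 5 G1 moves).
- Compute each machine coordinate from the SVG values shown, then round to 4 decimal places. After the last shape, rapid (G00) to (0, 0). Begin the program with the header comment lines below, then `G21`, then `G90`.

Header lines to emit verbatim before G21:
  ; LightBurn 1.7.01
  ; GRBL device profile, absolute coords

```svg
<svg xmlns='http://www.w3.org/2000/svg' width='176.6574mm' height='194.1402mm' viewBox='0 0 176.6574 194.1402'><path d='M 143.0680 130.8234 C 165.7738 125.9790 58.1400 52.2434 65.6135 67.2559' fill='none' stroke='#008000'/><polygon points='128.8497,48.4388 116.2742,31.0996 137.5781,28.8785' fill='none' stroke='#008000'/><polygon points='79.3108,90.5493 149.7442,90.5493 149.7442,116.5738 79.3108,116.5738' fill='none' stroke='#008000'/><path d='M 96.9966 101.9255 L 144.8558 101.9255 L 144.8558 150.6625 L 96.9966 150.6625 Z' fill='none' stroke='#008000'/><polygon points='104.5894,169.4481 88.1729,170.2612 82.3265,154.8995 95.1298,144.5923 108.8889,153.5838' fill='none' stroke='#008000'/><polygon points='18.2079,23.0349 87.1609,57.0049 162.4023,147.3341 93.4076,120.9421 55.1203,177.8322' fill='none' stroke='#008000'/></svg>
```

; LightBurn 1.7.01
; GRBL device profile, absolute coords
G21
G90
G00 X143.0680 Y63.3168
M3 S850
G01 X143.0143 Y73.2293 F1087
G01 X123.4606 Y92.1089
G01 X96.1882 Y112.3891
G01 X72.9787 Y126.5031
G01 X65.6135 Y126.8843
M5
G00 X128.8497 Y145.7014
M3 S850
G01 X116.2742 Y163.0406 F1087
G01 X137.5781 Y165.2617
G01 X128.8497 Y145.7014
M5
G00 X79.3108 Y103.5909
M3 S850
G01 X149.7442 Y103.5909 F1087
G01 X149.7442 Y77.5664
G01 X79.3108 Y77.5664
G01 X79.3108 Y103.5909
M5
G00 X96.9966 Y92.2147
M3 S850
G01 X144.8558 Y92.2147 F1087
G01 X144.8558 Y43.4777
G01 X96.9966 Y43.4777
G01 X96.9966 Y92.2147
M5
G00 X104.5894 Y24.6921
M3 S850
G01 X88.1729 Y23.8790 F1087
G01 X82.3265 Y39.2407
G01 X95.1298 Y49.5479
G01 X108.8889 Y40.5564
G01 X104.5894 Y24.6921
M5
G00 X18.2079 Y171.1053
M3 S850
G01 X87.1609 Y137.1353 F1087
G01 X162.4023 Y46.8061
G01 X93.4076 Y73.1981
G01 X55.1203 Y16.3080
G01 X18.2079 Y171.1053
M5
G00 X0.0000 Y0.0000

Since the viewBox matches the mm dimensions, user units are millimetres directly. The only transform is the Y-flip y_m = 194.1402 − y_svg.

Shape 1 is a cubic bezier drawn with `<path>`. Its stroke #008000 means cut at S850, F1087. After flipping Y the toolpath is (143.0680,63.3168) → (143.0143,73.2293) → (123.4606,92.1089) → (96.1882,112.3891) → (72.9787,126.5031) → (65.6135,126.8843).

Shape 2 is a regular polygon drawn with `<polygon>`. Its stroke #008000 means cut at S850, F1087. After flipping Y the toolpath is (128.8497,145.7014) → (116.2742,163.0406) → (137.5781,165.2617) → (128.8497,145.7014), returning to the start.

Shape 3 is a rectangle drawn with `<polygon>`. Its stroke #008000 means cut at S850, F1087. After flipping Y the toolpath is (79.3108,103.5909) → (149.7442,103.5909) → (149.7442,77.5664) → (79.3108,77.5664) → (79.3108,103.5909), returning to the start.

Shape 4 is a rectangle drawn with `<path>`. Its stroke #008000 means cut at S850, F1087. After flipping Y the toolpath is (96.9966,92.2147) → (144.8558,92.2147) → (144.8558,43.4777) → (96.9966,43.4777) → (96.9966,92.2147), returning to the start.

Shape 5 is a regular polygon drawn with `<polygon>`. Its stroke #008000 means cut at S850, F1087. After flipping Y the toolpath is (104.5894,24.6921) → (88.1729,23.8790) → (82.3265,39.2407) → (95.1298,49.5479) → (108.8889,40.5564) → (104.5894,24.6921), returning to the start.

Shape 6 is a closed polygon drawn with `<polygon>`. Its stroke #008000 means cut at S850, F1087. After flipping Y the toolpath is (18.2079,171.1053) → (87.1609,137.1353) → (162.4023,46.8061) → (93.4076,73.1981) → (55.1203,16.3080) → (18.2079,171.1053), returning to the start.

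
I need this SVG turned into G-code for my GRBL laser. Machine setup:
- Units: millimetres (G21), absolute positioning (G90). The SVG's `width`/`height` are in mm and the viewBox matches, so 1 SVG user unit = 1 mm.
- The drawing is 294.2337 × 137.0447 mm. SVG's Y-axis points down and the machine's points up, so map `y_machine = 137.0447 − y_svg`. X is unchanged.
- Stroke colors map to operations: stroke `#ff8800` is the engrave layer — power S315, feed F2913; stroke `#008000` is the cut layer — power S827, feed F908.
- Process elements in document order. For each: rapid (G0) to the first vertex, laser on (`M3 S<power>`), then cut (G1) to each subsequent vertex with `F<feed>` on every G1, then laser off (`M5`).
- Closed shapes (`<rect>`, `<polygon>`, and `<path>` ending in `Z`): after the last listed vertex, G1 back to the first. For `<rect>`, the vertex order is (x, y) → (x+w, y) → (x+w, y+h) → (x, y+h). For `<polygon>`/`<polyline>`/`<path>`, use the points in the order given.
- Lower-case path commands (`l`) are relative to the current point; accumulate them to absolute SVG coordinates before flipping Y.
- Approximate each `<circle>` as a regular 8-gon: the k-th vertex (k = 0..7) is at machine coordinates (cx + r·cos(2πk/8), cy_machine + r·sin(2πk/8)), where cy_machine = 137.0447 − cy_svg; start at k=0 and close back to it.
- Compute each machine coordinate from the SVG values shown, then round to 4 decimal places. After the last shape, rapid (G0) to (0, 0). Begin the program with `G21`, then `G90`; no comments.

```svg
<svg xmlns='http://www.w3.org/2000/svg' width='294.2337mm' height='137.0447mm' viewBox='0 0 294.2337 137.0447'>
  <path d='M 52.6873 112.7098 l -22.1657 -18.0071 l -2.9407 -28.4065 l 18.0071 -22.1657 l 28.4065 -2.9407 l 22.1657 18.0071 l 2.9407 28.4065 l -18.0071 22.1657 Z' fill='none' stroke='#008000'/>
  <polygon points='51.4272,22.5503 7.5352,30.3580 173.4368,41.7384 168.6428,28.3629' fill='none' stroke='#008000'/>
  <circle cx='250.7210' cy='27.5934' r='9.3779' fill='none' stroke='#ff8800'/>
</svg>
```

G21
G90
G0 X52.6873 Y24.3349
M3 S827
G1 X30.5216 Y42.3420 F908
G1 X27.5809 Y70.7485 F908
G1 X45.5880 Y92.9142 F908
G1 X73.9945 Y95.8549 F908
G1 X96.1602 Y77.8478 F908
G1 X99.1009 Y49.4413 F908
G1 X81.0938 Y27.2756 F908
G1 X52.6873 Y24.3349 F908
M5
G0 X51.4272 Y114.4944
M3 S827
G1 X7.5352 Y106.6867 F908
G1 X173.4368 Y95.3063 F908
G1 X168.6428 Y108.6818 F908
G1 X51.4272 Y114.4944 F908
M5
G0 X260.0989 Y109.4513
M3 S315
G1 X257.3522 Y116.0825 F2913
G1 X250.7210 Y118.8292 F2913
G1 X244.0898 Y116.0825 F2913
G1 X241.3431 Y109.4513 F2913
G1 X244.0898 Y102.8201 F2913
G1 X250.7210 Y100.0734 F2913
G1 X257.3522 Y102.8201 F2913
G1 X260.0989 Y109.4513 F2913
M5
G0 X0.0000 Y0.0000

1 u = 1 mm; y_m = 137.0447 − y.

[1] `<path>` regular polygon, #008000→cut S827 F908: (52.6873,24.3349) → (30.5216,42.3420) → (27.5809,70.7485) → (45.5880,92.9142) → (73.9945,95.8549) → (96.1602,77.8478) → (99.1009,49.4413) → (81.0938,27.2756) → (52.6873,24.3349) (closed)

[2] `<polygon>` closed polygon, #008000→cut S827 F908: (51.4272,114.4944) → (7.5352,106.6867) → (173.4368,95.3063) → (168.6428,108.6818) → (51.4272,114.4944) (closed)

[3] `<circle>` circle, #ff8800→engrave S315 F2913: (260.0989,109.4513) → (257.3522,116.0825) → (250.7210,118.8292) → (244.0898,116.0825) → (241.3431,109.4513) → (244.0898,102.8201) → (250.7210,100.0734) → (257.3522,102.8201) → (260.0989,109.4513) (closed)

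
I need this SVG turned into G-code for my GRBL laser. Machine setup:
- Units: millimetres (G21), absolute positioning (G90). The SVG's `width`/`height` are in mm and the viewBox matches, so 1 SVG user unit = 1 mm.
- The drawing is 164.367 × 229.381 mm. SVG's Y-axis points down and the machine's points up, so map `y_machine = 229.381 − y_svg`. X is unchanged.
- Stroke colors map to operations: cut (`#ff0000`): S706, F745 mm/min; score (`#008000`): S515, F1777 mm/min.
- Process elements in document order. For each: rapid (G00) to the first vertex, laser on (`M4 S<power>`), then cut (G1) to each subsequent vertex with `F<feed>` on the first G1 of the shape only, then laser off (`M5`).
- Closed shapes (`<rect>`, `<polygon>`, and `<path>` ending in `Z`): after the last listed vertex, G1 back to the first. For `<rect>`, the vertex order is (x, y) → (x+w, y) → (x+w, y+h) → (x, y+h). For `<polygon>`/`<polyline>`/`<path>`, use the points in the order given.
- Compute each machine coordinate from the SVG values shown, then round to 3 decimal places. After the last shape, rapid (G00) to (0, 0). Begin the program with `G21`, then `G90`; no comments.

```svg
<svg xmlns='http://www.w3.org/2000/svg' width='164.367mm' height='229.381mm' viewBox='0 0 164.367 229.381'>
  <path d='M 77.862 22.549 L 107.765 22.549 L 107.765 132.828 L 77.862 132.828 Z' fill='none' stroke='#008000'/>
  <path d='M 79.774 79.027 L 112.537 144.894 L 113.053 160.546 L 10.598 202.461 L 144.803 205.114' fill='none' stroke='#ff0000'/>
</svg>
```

1 u = 1 mm; y_m = 229.381 − y.

[1] `<path>` rectangle, #008000→score S515 F1777: (77.862,206.832) → (107.765,206.832) → (107.765,96.553) → (77.862,96.553) → (77.862,206.832) (closed)

[2] `<path>` open polyline, #ff0000→cut S706 F745: (79.774,150.354) → (112.537,84.487) → (113.053,68.835) → (10.598,26.920) → (144.803,24.267)

G21
G90
G00 X77.862 Y206.832
M4 S515
G1 X107.765 Y206.832 F1777
G1 X107.765 Y96.553
G1 X77.862 Y96.553
G1 X77.862 Y206.832
M5
G00 X79.774 Y150.354
M4 S706
G1 X112.537 Y84.487 F745
G1 X113.053 Y68.835
G1 X10.598 Y26.920
G1 X144.803 Y24.267
M5
G00 X0.000 Y0.000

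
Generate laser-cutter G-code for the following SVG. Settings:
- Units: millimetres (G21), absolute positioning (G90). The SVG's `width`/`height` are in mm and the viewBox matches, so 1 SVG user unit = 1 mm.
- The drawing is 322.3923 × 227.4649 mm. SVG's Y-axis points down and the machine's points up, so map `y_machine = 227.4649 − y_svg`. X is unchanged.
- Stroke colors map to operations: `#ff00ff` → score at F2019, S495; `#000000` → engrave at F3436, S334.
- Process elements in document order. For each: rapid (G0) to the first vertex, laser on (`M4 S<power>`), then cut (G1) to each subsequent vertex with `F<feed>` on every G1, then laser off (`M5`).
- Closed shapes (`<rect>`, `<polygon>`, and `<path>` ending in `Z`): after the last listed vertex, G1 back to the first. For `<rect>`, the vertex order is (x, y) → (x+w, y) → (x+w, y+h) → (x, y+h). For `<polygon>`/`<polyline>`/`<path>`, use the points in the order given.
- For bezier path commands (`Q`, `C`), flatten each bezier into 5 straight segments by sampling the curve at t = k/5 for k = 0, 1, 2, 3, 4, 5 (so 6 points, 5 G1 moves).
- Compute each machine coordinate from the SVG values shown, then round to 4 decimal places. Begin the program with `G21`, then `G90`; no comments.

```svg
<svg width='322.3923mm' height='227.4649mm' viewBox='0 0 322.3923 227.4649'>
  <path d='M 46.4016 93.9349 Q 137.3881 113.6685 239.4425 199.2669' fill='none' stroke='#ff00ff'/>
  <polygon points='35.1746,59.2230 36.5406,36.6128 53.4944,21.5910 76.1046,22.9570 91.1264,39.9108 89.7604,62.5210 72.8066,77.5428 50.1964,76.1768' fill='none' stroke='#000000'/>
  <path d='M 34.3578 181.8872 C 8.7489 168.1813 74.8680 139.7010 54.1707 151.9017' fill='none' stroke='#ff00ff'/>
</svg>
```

viewBox `0 0 322.3923 227.4649` with mm width/height → 1 unit = 1 mm. Flip: y_m = 227.4649 − y_svg.

**Shape 1** — `<path>` quadratic bezier, stroke `#ff00ff` → score (S495, F2019). Control points (SVG): P0=(46.4016,93.9349), P1=(137.3881,113.6685), P2=(239.4425,199.2669); sampled at t=k/5. Machine vertices: (46.4016,133.5300) → (83.2389,123.0020) → (120.9617,107.2048) → (159.5698,86.1384) → (199.0635,59.8028) → (239.4425,28.1980). Open path.

**Shape 2** — `<polygon>` regular polygon, stroke `#000000` → engrave (S334, F3436). Machine vertices: (35.1746,168.2419) → (36.5406,190.8521) → (53.4944,205.8739) → (76.1046,204.5079) → (91.1264,187.5541) → (89.7604,164.9439) → (72.8066,149.9221) → (50.1964,151.2881) → (35.1746,168.2419). Closed: final G1 returns to the first vertex.

**Shape 3** — `<path>` cubic bezier, stroke `#ff00ff` → score (S495, F2019). Control points (SVG): P0=(34.3578,181.8872), P1=(8.7489,168.1813), P2=(74.8680,139.7010), P3=(54.1707,151.9017); sampled at t=k/5. Machine vertices: (34.3578,45.5777) → (28.5715,55.1305) → (36.2297,65.5673) → (48.7624,74.2263) → (57.5995,78.4455) → (54.1707,75.5632). Open path.

G21
G90
G0 X46.4016 Y133.5300
M4 S495
G1 X83.2389 Y123.0020 F2019
G1 X120.9617 Y107.2048 F2019
G1 X159.5698 Y86.1384 F2019
G1 X199.0635 Y59.8028 F2019
G1 X239.4425 Y28.1980 F2019
M5
G0 X35.1746 Y168.2419
M4 S334
G1 X36.5406 Y190.8521 F3436
G1 X53.4944 Y205.8739 F3436
G1 X76.1046 Y204.5079 F3436
G1 X91.1264 Y187.5541 F3436
G1 X89.7604 Y164.9439 F3436
G1 X72.8066 Y149.9221 F3436
G1 X50.1964 Y151.2881 F3436
G1 X35.1746 Y168.2419 F3436
M5
G0 X34.3578 Y45.5777
M4 S495
G1 X28.5715 Y55.1305 F2019
G1 X36.2297 Y65.5673 F2019
G1 X48.7624 Y74.2263 F2019
G1 X57.5995 Y78.4455 F2019
G1 X54.1707 Y75.5632 F2019
M5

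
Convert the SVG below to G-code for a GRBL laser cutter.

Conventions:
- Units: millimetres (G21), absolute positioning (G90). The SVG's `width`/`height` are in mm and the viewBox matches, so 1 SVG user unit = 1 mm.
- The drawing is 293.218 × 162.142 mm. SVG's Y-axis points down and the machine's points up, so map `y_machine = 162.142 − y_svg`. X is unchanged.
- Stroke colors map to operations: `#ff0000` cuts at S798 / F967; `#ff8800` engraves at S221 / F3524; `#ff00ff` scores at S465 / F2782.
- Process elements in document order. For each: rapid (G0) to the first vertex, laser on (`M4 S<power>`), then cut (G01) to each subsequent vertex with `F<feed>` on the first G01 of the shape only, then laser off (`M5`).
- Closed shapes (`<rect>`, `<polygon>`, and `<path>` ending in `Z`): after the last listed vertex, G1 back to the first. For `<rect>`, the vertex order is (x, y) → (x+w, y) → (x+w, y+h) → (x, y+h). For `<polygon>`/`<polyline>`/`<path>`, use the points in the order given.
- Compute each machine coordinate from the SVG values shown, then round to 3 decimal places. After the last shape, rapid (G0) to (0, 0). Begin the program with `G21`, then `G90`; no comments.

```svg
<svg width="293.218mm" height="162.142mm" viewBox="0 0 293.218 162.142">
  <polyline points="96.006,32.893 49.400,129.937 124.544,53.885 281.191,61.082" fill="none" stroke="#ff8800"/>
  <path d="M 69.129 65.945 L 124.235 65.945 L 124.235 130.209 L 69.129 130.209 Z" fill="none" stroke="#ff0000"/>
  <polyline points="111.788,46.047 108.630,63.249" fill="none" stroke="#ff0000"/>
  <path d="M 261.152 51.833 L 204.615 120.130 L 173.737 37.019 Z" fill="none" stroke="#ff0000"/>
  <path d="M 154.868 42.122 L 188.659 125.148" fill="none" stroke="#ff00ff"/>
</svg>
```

Since the viewBox matches the mm dimensions, user units are millimetres directly. The only transform is the Y-flip y_m = 162.142 − y_svg.

Shape 1 is a open polyline drawn with `<polyline>`. Its stroke #ff8800 means engrave at S221, F3524. After flipping Y the toolpath is (96.006,129.249) → (49.400,32.205) → (124.544,108.257) → (281.191,101.060).

Shape 2 is a rectangle drawn with `<path>`. Its stroke #ff0000 means cut at S798, F967. After flipping Y the toolpath is (69.129,96.197) → (124.235,96.197) → (124.235,31.933) → (69.129,31.933) → (69.129,96.197), returning to the start.

Shape 3 is a line segment drawn with `<polyline>`. Its stroke #ff0000 means cut at S798, F967. After flipping Y the toolpath is (111.788,116.095) → (108.630,98.893).

Shape 4 is a regular polygon drawn with `<path>`. Its stroke #ff0000 means cut at S798, F967. After flipping Y the toolpath is (261.152,110.309) → (204.615,42.012) → (173.737,125.123) → (261.152,110.309), returning to the start.

Shape 5 is a line segment drawn with `<path>`. Its stroke #ff00ff means score at S465, F2782. After flipping Y the toolpath is (154.868,120.020) → (188.659,36.994).

G21
G90
G0 X96.006 Y129.249
M4 S221
G01 X49.400 Y32.205 F3524
G01 X124.544 Y108.257
G01 X281.191 Y101.060
M5
G0 X69.129 Y96.197
M4 S798
G01 X124.235 Y96.197 F967
G01 X124.235 Y31.933
G01 X69.129 Y31.933
G01 X69.129 Y96.197
M5
G0 X111.788 Y116.095
M4 S798
G01 X108.630 Y98.893 F967
M5
G0 X261.152 Y110.309
M4 S798
G01 X204.615 Y42.012 F967
G01 X173.737 Y125.123
G01 X261.152 Y110.309
M5
G0 X154.868 Y120.020
M4 S465
G01 X188.659 Y36.994 F2782
M5
G0 X0.000 Y0.000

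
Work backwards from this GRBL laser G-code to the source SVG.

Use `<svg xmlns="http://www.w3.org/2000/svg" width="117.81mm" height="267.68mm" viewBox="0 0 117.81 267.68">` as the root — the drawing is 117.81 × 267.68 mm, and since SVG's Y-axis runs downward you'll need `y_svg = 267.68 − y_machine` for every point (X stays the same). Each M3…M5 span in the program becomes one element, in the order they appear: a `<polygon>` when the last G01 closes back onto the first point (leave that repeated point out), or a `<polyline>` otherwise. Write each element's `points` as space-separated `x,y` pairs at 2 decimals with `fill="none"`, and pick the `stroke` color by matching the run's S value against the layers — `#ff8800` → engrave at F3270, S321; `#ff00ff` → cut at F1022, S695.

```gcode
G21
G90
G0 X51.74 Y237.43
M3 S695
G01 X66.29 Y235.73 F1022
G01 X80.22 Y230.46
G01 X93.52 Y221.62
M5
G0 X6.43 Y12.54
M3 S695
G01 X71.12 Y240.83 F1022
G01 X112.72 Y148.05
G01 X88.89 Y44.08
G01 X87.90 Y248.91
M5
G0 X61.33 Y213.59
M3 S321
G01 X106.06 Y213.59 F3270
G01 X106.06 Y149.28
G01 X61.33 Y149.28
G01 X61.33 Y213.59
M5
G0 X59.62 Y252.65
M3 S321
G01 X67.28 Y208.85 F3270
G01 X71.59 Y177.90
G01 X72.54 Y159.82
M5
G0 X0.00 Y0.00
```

Each laser-on run becomes one SVG element. Flip Y back into SVG space with y_svg = 267.68 − y_machine.

Run 1: S695 ⇒ cut layer `#ff00ff`. The run is open, so emit a `<polyline>` with points (Y-flipped): 51.74,30.25 66.29,31.95 80.22,37.22 93.52,46.06.

Run 2: the run's S695 means `#ff00ff` (cut). The run is open, so emit a `<polyline>` with points (Y-flipped): 6.43,255.14 71.12,26.85 112.72,119.63 88.89,223.60 87.90,18.77.

Run 3: power S321 maps to stroke `#ff8800` (engrave). The run returns to its start, so emit a `<polygon>` with points (Y-flipped): 61.33,54.09 106.06,54.09 106.06,118.40 61.33,118.40.

Run 4: S321 ⇒ engrave layer `#ff8800`. The run is open, so emit a `<polyline>` with points (Y-flipped): 59.62,15.03 67.28,58.83 71.59,89.78 72.54,107.86.

<svg xmlns="http://www.w3.org/2000/svg" width="117.81mm" height="267.68mm" viewBox="0 0 117.81 267.68">
  <polyline points="51.74,30.25 66.29,31.95 80.22,37.22 93.52,46.06" fill="none" stroke="#ff00ff"/>
  <polyline points="6.43,255.14 71.12,26.85 112.72,119.63 88.89,223.60 87.90,18.77" fill="none" stroke="#ff00ff"/>
  <polygon points="61.33,54.09 106.06,54.09 106.06,118.40 61.33,118.40" fill="none" stroke="#ff8800"/>
  <polyline points="59.62,15.03 67.28,58.83 71.59,89.78 72.54,107.86" fill="none" stroke="#ff8800"/>
</svg>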